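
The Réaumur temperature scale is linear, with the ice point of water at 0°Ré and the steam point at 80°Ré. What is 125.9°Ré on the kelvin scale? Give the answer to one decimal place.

Linear interpolation between the fixed points: C = (125.9 - 0) × 100 / (80 - 0) = 157.3750°C.
Then 157.3750 + 273.15 = 430.5 K.

430.5 K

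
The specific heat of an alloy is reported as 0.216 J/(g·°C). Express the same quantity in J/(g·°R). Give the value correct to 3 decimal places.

0.120 J/(g·°R)

The quantity depends on a temperature interval, so only the ratio of degree sizes applies; the offset between the scales is irrelevant.
A change of 1°R is a change of 5/9°C, so per °R the value is 0.216 × 5/9 = 0.120.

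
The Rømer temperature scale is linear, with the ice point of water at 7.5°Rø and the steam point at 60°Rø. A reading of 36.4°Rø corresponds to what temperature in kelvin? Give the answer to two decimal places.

Linear interpolation between the fixed points: C = (36.4 - 7.5) × 100 / (60 - 7.5) = 55.0476°C.
Then 55.0476 + 273.15 = 328.20 K.

328.20 K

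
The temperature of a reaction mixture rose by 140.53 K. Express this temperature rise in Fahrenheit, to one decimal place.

Only the scale ratio 1.8 matters for a change in temperature.
140.53 × 1.8 = 253.0.

253.0°F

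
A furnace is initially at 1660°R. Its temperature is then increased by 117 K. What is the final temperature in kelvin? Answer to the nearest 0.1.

1039.2 K

Initial temperature in Celsius: (1660 - 491.67) × 5/9 = 649.0722°C.
The 117 K change is an interval; Kelvin and Celsius degrees are the same size, so ΔC = +117°C.
Final Celsius temperature: 649.0722 + 117.0000 = 766.0722°C.
In kelvin: 766.0722 + 273.15 = 1039.2 K.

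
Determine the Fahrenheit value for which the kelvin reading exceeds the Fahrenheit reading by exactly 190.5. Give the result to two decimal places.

Let F be the Fahrenheit reading. The kelvin reading is K = 5/9·F + 255.372.
Require K - F = 190.5: (-4/9)·F + 255.372 = 190.5.
F = (190.5 - 255.372) / (-4/9) = 145.96.

145.96°F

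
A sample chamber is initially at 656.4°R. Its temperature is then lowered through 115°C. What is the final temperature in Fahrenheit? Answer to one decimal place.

Initial temperature in Celsius: (656.4 - 491.67) × 5/9 = 91.5167°C.
Final Celsius temperature: 91.5167 - 115.0000 = -23.4833°C.
In Fahrenheit: -23.4833 × 1.8 + 32 = -10.3°F.

-10.3°F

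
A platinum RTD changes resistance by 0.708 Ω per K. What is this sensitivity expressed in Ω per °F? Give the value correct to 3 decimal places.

The quantity depends on a temperature interval, so only the ratio of degree sizes applies; the offset between the scales is irrelevant.
A change of 1°F is a change of 5/9 K, so per °F the value is 0.708 × 5/9 = 0.393.

0.393 Ω per °F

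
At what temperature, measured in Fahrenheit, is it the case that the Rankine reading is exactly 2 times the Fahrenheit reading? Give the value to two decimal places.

459.67°F

Let F be the Fahrenheit reading. The Rankine reading is R = 1·F + 459.67.
Require R = 2·F: 1·F + 459.67 = 2·F.
(-1)·F = -459.67  ⇒  F = 459.67.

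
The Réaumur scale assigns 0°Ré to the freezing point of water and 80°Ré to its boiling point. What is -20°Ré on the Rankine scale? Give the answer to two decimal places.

446.67°R

Linear interpolation between the fixed points: C = (-20 - 0) × 100 / (80 - 0) = -25.0000°C.
Then -25.0000 × 1.8 + 491.67 = 446.67°R.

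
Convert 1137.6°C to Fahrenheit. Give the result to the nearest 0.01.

2079.68°F

In Fahrenheit: 1137.6000 × 1.8 + 32 = 2079.68°F.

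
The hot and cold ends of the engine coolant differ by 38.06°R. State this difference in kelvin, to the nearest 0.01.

21.14 K

Only the scale ratio 5/9 matters for a change in temperature.
38.06 × 5/9 = 21.14.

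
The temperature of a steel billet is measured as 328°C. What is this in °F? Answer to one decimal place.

622.4°F

In Fahrenheit: 328.0000 × 1.8 + 32 = 622.4°F.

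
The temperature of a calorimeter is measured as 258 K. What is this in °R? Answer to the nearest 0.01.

464.40°R

In Celsius: 258 - 273.15 = -15.1500°C.
In Rankine: -15.1500 × 1.8 + 491.67 = 464.40°R.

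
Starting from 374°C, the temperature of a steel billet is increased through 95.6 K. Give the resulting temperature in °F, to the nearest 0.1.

The 95.6 K change is an interval; Kelvin and Celsius degrees are the same size, so ΔC = +95.6°C.
Final Celsius temperature: 374.0000 + 95.6000 = 469.6000°C.
In Fahrenheit: 469.6000 × 1.8 + 32 = 877.3°F.

877.3°F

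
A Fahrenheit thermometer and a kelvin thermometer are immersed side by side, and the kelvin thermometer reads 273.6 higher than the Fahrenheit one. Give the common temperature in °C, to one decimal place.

-40.6°C

Let x be the Fahrenheit reading; then the kelvin reading is 5/9·x + 255.372.
(5/9·x + 255.372) - x = 273.6  ⇒  (-4/9)·x = 18.2278  ⇒  x = -41.0125°F.
In Celsius: (-41.0125 - 32) × 5/9 = -40.6°C.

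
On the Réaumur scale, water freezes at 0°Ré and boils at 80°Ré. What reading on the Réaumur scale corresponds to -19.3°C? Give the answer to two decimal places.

Linearly onto the Réaumur scale: 0 + (-19.3000 / 100) × (80 - 0) = -15.44°Ré.

-15.44°Ré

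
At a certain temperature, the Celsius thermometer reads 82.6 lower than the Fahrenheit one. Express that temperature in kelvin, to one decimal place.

336.4 K

Let x be the Fahrenheit reading; then the Celsius reading is 5/9·x - 17.7778.
(5/9·x - 17.7778) - x = -82.6  ⇒  (-4/9)·x = -64.8222  ⇒  x = 145.8500°F.
In Celsius: (145.85 - 32) × 5/9 = 63.2500°C.
In kelvin: 63.2500 + 273.15 = 336.4 K.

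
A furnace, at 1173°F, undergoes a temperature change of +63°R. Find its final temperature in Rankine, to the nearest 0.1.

Initial temperature in Celsius: (1173 - 32) × 5/9 = 633.8889°C.
The 63°R change is an interval, so only the factor 5/9 applies: +63 × 5/9 = +35.0000°C.
Final Celsius temperature: 633.8889 + 35.0000 = 668.8889°C.
In Rankine: 668.8889 × 1.8 + 491.67 = 1695.7°R.

1695.7°R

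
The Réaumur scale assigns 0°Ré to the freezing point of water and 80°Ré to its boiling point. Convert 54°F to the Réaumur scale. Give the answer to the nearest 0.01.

9.78°Ré

First in Celsius: (54 - 32) × 5/9 = 12.2222°C.
Linearly onto the Réaumur scale: 0 + (12.2222 / 100) × (80 - 0) = 9.78°Ré.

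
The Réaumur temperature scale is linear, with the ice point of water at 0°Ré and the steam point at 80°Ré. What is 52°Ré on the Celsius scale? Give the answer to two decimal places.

Linear interpolation between the fixed points: C = (52 - 0) × 100 / (80 - 0) = 65.0000°C.

65.00°C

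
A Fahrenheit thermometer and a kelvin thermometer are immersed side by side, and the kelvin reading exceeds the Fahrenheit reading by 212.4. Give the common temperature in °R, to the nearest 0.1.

Let x be the Fahrenheit reading; then the kelvin reading is 5/9·x + 255.372.
(5/9·x + 255.372) - x = 212.4  ⇒  (-4/9)·x = -42.9722  ⇒  x = 96.6875°F.
In Celsius: (96.6875 - 32) × 5/9 = 35.9375°C.
In Rankine: 35.9375 × 1.8 + 491.67 = 556.4°R.

556.4°R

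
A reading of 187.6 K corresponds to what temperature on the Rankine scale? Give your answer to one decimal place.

337.7°R

In Celsius: 187.6 - 273.15 = -85.5500°C.
In Rankine: -85.5500 × 1.8 + 491.67 = 337.7°R.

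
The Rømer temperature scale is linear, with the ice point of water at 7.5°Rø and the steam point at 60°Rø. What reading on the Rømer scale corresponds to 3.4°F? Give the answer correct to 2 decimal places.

-0.84°Rø

First in Celsius: (3.4 - 32) × 5/9 = -15.8889°C.
Linearly onto the Rømer scale: 7.5 + (-15.8889 / 100) × (60 - 7.5) = -0.84°Rø.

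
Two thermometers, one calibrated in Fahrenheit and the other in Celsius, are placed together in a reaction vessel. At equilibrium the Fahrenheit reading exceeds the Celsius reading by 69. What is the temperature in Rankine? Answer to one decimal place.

Let x be the Fahrenheit reading; then the Celsius reading is 5/9·x - 17.7778.
(5/9·x - 17.7778) - x = -69  ⇒  (-4/9)·x = -51.2222  ⇒  x = 115.2500°F.
In Celsius: (115.25 - 32) × 5/9 = 46.2500°C.
In Rankine: 46.2500 × 1.8 + 491.67 = 574.9°R.

574.9°R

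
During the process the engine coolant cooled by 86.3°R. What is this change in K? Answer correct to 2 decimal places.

For a temperature interval the offset drops out; only the factor 5/9 applies.
86.3 × 5/9 = 47.94.

47.94 K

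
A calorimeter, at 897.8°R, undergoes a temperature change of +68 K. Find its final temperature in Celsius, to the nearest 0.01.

293.63°C

Initial temperature in Celsius: (897.8 - 491.67) × 5/9 = 225.6278°C.
The 68 K change is an interval; Kelvin and Celsius degrees are the same size, so ΔC = +68°C.
Final Celsius temperature: 225.6278 + 68.0000 = 293.6278°C.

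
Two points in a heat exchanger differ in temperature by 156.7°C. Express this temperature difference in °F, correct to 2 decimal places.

282.06°F

For a temperature interval the offset drops out; only the factor 1.8 applies.
156.7 × 1.8 = 282.06.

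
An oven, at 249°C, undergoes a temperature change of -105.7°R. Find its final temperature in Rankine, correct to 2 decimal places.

834.17°R

The 105.7°R change is an interval, so only the factor 5/9 applies: -105.7 × 5/9 = -58.7222°C.
Final Celsius temperature: 249.0000 - 58.7222 = 190.2778°C.
In Rankine: 190.2778 × 1.8 + 491.67 = 834.17°R.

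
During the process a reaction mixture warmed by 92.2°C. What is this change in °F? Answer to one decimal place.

166.0°F

Only the scale ratio 1.8 matters for a change in temperature.
92.2 × 1.8 = 166.0.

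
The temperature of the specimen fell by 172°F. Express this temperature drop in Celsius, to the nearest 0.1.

Only the scale ratio 5/9 matters for a change in temperature.
172 × 5/9 = 95.6.

95.6°C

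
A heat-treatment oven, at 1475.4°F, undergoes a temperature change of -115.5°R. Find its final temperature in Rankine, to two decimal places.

Initial temperature in Celsius: (1475.4 - 32) × 5/9 = 801.8889°C.
The 115.5°R change is an interval, so only the factor 5/9 applies: -115.5 × 5/9 = -64.1667°C.
Final Celsius temperature: 801.8889 - 64.1667 = 737.7222°C.
In Rankine: 737.7222 × 1.8 + 491.67 = 1819.57°R.

1819.57°R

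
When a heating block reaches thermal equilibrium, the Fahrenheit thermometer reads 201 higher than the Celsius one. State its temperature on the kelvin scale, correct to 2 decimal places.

Let x be the Celsius reading; then the Fahrenheit reading is 1.8·x + 32.
(1.8·x + 32) - x = 201  ⇒  (0.8)·x = 169  ⇒  x = 211.2500°C.
In kelvin: 211.2500 + 273.15 = 484.40 K.

484.40 K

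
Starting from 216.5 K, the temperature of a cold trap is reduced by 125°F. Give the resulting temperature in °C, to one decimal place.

-126.1°C

Initial temperature in Celsius: 216.5 - 273.15 = -56.6500°C.
The 125°F change is an interval, so only the factor 5/9 applies: -125 × 5/9 = -69.4444°C.
Final Celsius temperature: -56.6500 - 69.4444 = -126.0944°C.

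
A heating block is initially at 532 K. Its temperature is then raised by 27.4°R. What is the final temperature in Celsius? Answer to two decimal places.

274.07°C

Initial temperature in Celsius: 532 - 273.15 = 258.8500°C.
The 27.4°R change is an interval, so only the factor 5/9 applies: +27.4 × 5/9 = +15.2222°C.
Final Celsius temperature: 258.8500 + 15.2222 = 274.0722°C.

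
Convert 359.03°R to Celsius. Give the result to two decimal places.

In Celsius: (359.03 - 491.67) × 5/9 = -73.6889°C.

-73.69°C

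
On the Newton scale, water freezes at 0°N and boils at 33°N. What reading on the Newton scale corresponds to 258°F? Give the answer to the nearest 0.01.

First in Celsius: (258 - 32) × 5/9 = 125.5556°C.
Linearly onto the Newton scale: 0 + (125.5556 / 100) × (33 - 0) = 41.43°N.

41.43°N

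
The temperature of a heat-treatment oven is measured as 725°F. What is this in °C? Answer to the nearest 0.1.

In Celsius: (725 - 32) × 5/9 = 385.0000°C.

385.0°C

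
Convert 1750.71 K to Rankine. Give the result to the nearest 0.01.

3151.28°R

In Celsius: 1750.71 - 273.15 = 1477.5600°C.
In Rankine: 1477.5600 × 1.8 + 491.67 = 3151.28°R.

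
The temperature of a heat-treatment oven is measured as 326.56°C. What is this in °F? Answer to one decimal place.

619.8°F

In Fahrenheit: 326.5600 × 1.8 + 32 = 619.8°F.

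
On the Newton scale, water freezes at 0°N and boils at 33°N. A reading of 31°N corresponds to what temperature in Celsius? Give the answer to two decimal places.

Linear interpolation between the fixed points: C = (31 - 0) × 100 / (33 - 0) = 93.9394°C.

93.94°C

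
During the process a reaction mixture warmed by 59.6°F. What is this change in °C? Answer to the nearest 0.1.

An interval of 1°F corresponds to 5/9°C.
59.6 × 5/9 = 33.1.

33.1°C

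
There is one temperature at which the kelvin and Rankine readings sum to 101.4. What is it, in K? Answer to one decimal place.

36.2 K

Let K be the kelvin reading. The Rankine reading is R = 1.8·K.
Require K + R = 101.4: (2.8)·K = 101.4.
K = (101.4) / (2.8) = 36.2.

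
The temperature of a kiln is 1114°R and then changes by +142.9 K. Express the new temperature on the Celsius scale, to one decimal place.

488.6°C

Initial temperature in Celsius: (1114 - 491.67) × 5/9 = 345.7389°C.
The 142.9 K change is an interval; Kelvin and Celsius degrees are the same size, so ΔC = +142.9°C.
Final Celsius temperature: 345.7389 + 142.9000 = 488.6389°C.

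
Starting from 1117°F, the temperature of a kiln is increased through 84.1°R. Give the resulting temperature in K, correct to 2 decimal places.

Initial temperature in Celsius: (1117 - 32) × 5/9 = 602.7778°C.
The 84.1°R change is an interval, so only the factor 5/9 applies: +84.1 × 5/9 = +46.7222°C.
Final Celsius temperature: 602.7778 + 46.7222 = 649.5000°C.
In kelvin: 649.5000 + 273.15 = 922.65 K.

922.65 K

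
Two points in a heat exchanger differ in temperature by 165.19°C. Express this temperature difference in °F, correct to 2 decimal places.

297.34°F

For a temperature interval the offset drops out; only the factor 1.8 applies.
165.19 × 1.8 = 297.34.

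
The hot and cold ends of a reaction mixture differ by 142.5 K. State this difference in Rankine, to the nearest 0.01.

256.50°R

Only the scale ratio 1.8 matters for a change in temperature.
142.5 × 1.8 = 256.50.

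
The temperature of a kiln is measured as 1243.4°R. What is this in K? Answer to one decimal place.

In Celsius: (1243.4 - 491.67) × 5/9 = 417.6278°C.
In kelvin: 417.6278 + 273.15 = 690.8 K.

690.8 K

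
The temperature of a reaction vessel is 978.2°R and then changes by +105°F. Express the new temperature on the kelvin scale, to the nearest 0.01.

Initial temperature in Celsius: (978.2 - 491.67) × 5/9 = 270.2944°C.
The 105°F change is an interval, so only the factor 5/9 applies: +105 × 5/9 = +58.3333°C.
Final Celsius temperature: 270.2944 + 58.3333 = 328.6278°C.
In kelvin: 328.6278 + 273.15 = 601.78 K.

601.78 K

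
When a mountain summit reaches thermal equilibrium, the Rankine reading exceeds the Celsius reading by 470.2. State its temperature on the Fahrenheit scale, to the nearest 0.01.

Let x be the Celsius reading; then the Rankine reading is 1.8·x + 491.67.
(1.8·x + 491.67) - x = 470.2  ⇒  (0.8)·x = -21.47  ⇒  x = -26.8375°C.
In Fahrenheit: -26.8375 × 1.8 + 32 = -16.31°F.

-16.31°F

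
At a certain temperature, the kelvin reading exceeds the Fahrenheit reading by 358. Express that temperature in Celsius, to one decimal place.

Let x be the kelvin reading; then the Fahrenheit reading is 1.8·x - 459.67.
(1.8·x - 459.67) - x = -358  ⇒  (0.8)·x = 101.67  ⇒  x = 127.0875 K.
In Celsius: 127.0875 - 273.15 = -146.1°C.

-146.1°C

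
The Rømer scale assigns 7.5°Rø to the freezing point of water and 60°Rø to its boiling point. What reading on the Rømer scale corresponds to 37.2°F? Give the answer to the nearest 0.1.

9.0°Rø

First in Celsius: (37.2 - 32) × 5/9 = 2.8889°C.
Linearly onto the Rømer scale: 7.5 + (2.8889 / 100) × (60 - 7.5) = 9.0°Rø.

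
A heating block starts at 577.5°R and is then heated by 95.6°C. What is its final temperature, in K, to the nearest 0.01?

Initial temperature in Celsius: (577.5 - 491.67) × 5/9 = 47.6833°C.
Final Celsius temperature: 47.6833 + 95.6000 = 143.2833°C.
In kelvin: 143.2833 + 273.15 = 416.43 K.

416.43 K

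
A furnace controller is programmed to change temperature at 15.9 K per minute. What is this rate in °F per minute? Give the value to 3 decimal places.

28.620 °F/minute

Since only a temperature interval is involved, the additive offset between the scales drops out.
A change of 1 K is a change of 1.8°F, so 15.9 × 1.8 = 28.620.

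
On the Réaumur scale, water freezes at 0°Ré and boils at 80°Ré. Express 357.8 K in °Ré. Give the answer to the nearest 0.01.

First in Celsius: 357.8 - 273.15 = 84.6500°C.
Linearly onto the Réaumur scale: 0 + (84.6500 / 100) × (80 - 0) = 67.72°Ré.

67.72°Ré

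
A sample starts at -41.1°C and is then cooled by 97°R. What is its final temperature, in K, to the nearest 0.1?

The 97°R change is an interval, so only the factor 5/9 applies: -97 × 5/9 = -53.8889°C.
Final Celsius temperature: -41.1000 - 53.8889 = -94.9889°C.
In kelvin: -94.9889 + 273.15 = 178.2 K.

178.2 K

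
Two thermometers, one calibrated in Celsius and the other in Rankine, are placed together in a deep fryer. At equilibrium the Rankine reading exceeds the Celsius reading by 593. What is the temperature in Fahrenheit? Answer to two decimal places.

259.99°F

Let x be the Celsius reading; then the Rankine reading is 1.8·x + 491.67.
(1.8·x + 491.67) - x = 593  ⇒  (0.8)·x = 101.33  ⇒  x = 126.6625°C.
In Fahrenheit: 126.6625 × 1.8 + 32 = 259.99°F.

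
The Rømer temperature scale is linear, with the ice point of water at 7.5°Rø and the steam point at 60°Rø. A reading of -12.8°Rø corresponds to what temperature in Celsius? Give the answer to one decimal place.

Linear interpolation between the fixed points: C = (-12.8 - 7.5) × 100 / (60 - 7.5) = -38.6667°C.

-38.7°C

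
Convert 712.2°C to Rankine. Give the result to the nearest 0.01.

1773.63°R

In Rankine: 712.2000 × 1.8 + 491.67 = 1773.63°R.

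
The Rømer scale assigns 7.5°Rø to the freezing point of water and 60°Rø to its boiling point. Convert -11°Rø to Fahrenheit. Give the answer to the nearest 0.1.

Linear interpolation between the fixed points: C = (-11 - 7.5) × 100 / (60 - 7.5) = -35.2381°C.
Then -35.2381 × 1.8 + 32 = -31.4°F.

-31.4°F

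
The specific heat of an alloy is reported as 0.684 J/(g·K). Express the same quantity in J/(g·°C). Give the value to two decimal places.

0.68 J/(g·°C)

Since only a temperature interval is involved, the additive offset between the scales drops out.
A change of 1°C is a change of 1 K, so per °C the value is 0.684 × 1 = 0.68.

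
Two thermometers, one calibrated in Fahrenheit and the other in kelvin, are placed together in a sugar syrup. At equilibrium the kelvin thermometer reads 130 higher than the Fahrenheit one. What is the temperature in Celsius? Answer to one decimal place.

Let x be the Fahrenheit reading; then the kelvin reading is 5/9·x + 255.372.
(5/9·x + 255.372) - x = 130  ⇒  (-4/9)·x = -125.372  ⇒  x = 282.0875°F.
In Celsius: (282.0875 - 32) × 5/9 = 138.9°C.

138.9°C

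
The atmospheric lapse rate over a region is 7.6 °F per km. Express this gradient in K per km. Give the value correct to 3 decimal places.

Since only a temperature interval is involved, the additive offset between the scales drops out.
A change of 1°F is a change of 5/9 K, so 7.6 × 5/9 = 4.222.

4.222 K/km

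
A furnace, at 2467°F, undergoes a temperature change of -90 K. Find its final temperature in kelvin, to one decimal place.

Initial temperature in Celsius: (2467 - 32) × 5/9 = 1352.7778°C.
The 90 K change is an interval; Kelvin and Celsius degrees are the same size, so ΔC = -90°C.
Final Celsius temperature: 1352.7778 - 90.0000 = 1262.7778°C.
In kelvin: 1262.7778 + 273.15 = 1535.9 K.

1535.9 K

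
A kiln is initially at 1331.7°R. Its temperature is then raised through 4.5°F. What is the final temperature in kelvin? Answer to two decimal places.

Initial temperature in Celsius: (1331.7 - 491.67) × 5/9 = 466.6833°C.
The 4.5°F change is an interval, so only the factor 5/9 applies: +4.5 × 5/9 = +2.5000°C.
Final Celsius temperature: 466.6833 + 2.5000 = 469.1833°C.
In kelvin: 469.1833 + 273.15 = 742.33 K.

742.33 K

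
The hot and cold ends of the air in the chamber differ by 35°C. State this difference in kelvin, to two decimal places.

Celsius and kelvin degrees are the same size, so the interval is unchanged: 35.00.

35.00 K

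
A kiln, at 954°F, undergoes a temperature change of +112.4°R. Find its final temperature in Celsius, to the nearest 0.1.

Initial temperature in Celsius: (954 - 32) × 5/9 = 512.2222°C.
The 112.4°R change is an interval, so only the factor 5/9 applies: +112.4 × 5/9 = +62.4444°C.
Final Celsius temperature: 512.2222 + 62.4444 = 574.6667°C.

574.7°C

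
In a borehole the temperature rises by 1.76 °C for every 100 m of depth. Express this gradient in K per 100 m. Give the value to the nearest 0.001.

The quantity depends on a temperature interval, so only the ratio of degree sizes applies; the offset between the scales is irrelevant.
A change of 1°C is a change of 1 K, so 1.76 × 1 = 1.760.

1.760 K/100 m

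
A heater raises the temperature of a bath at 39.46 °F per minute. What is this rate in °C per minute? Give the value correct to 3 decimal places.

21.922 °C/minute

Since only a temperature interval is involved, the additive offset between the scales drops out.
A change of 1°F is a change of 5/9°C, so 39.46 × 5/9 = 21.922.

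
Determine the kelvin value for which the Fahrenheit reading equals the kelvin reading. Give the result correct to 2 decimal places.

574.59 K

Let K be the kelvin reading. The Fahrenheit reading is F = 1.8·K - 459.67.
Set F = K: 1.8·K - 459.67 = K.
(0.8)·K = 459.67  ⇒  K = 574.59.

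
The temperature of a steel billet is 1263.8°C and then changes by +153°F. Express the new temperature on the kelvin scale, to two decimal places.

1621.95 K

The 153°F change is an interval, so only the factor 5/9 applies: +153 × 5/9 = +85.0000°C.
Final Celsius temperature: 1263.8000 + 85.0000 = 1348.8000°C.
In kelvin: 1348.8000 + 273.15 = 1621.95 K.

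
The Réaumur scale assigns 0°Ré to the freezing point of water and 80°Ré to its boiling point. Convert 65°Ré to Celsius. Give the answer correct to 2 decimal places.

81.25°C

Linear interpolation between the fixed points: C = (65 - 0) × 100 / (80 - 0) = 81.2500°C.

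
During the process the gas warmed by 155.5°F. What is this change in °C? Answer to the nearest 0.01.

86.39°C

Only the scale ratio 5/9 matters for a change in temperature.
155.5 × 5/9 = 86.39.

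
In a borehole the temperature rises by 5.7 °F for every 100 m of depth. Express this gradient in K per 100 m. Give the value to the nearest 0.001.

3.167 K/100 m

The quantity depends on a temperature interval, so only the ratio of degree sizes applies; the offset between the scales is irrelevant.
A change of 1°F is a change of 5/9 K, so 5.7 × 5/9 = 3.167.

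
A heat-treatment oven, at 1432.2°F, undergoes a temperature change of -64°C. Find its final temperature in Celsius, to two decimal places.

Initial temperature in Celsius: (1432.2 - 32) × 5/9 = 777.8889°C.
Final Celsius temperature: 777.8889 - 64.0000 = 713.8889°C.

713.89°C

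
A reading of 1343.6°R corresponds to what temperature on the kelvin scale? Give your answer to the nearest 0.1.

746.4 K

In Celsius: (1343.6 - 491.67) × 5/9 = 473.2944°C.
In kelvin: 473.2944 + 273.15 = 746.4 K.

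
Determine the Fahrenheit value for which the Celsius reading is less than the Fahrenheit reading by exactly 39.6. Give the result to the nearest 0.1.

Let F be the Fahrenheit reading. The Celsius reading is C = 5/9·F - 17.7778.
Require C - F = -39.6: (-4/9)·F - 17.7778 = -39.6.
F = (-39.6 + 17.7778) / (-4/9) = 49.1.

49.1°F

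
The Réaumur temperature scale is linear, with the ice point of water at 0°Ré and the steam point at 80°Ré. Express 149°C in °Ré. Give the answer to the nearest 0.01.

119.20°Ré

Linearly onto the Réaumur scale: 0 + (149.0000 / 100) × (80 - 0) = 119.20°Ré.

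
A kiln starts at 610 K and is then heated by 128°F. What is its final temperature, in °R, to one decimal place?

1226.0°R

Initial temperature in Celsius: 610 - 273.15 = 336.8500°C.
The 128°F change is an interval, so only the factor 5/9 applies: +128 × 5/9 = +71.1111°C.
Final Celsius temperature: 336.8500 + 71.1111 = 407.9611°C.
In Rankine: 407.9611 × 1.8 + 491.67 = 1226.0°R.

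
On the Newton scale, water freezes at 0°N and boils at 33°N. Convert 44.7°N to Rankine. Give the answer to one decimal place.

Linear interpolation between the fixed points: C = (44.7 - 0) × 100 / (33 - 0) = 135.4545°C.
Then 135.4545 × 1.8 + 491.67 = 735.5°R.

735.5°R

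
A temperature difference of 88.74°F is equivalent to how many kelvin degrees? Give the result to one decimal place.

49.3 K

Only the scale ratio 5/9 matters for a change in temperature.
88.74 × 5/9 = 49.3.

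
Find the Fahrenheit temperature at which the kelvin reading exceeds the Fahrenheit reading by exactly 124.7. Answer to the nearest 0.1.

294.0°F

Let F be the Fahrenheit reading. The kelvin reading is K = 5/9·F + 255.372.
Require K - F = 124.7: (-4/9)·F + 255.372 = 124.7.
F = (124.7 - 255.372) / (-4/9) = 294.0.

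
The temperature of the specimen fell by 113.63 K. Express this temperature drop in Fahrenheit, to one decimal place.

204.5°F

Only the scale ratio 1.8 matters for a change in temperature.
113.63 × 1.8 = 204.5.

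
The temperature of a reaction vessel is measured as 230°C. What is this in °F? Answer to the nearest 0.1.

In Fahrenheit: 230.0000 × 1.8 + 32 = 446.0°F.

446.0°F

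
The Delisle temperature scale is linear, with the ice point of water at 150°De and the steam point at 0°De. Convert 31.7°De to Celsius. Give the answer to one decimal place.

78.9°C

Linear interpolation between the fixed points: C = (31.7 - 150) × 100 / (0 - 150) = 78.8667°C.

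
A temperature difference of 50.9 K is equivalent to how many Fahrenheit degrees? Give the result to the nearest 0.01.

91.62°F

For a temperature interval the offset drops out; only the factor 1.8 applies.
50.9 × 1.8 = 91.62.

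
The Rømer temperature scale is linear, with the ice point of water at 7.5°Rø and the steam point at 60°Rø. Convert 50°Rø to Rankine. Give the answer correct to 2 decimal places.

Linear interpolation between the fixed points: C = (50 - 7.5) × 100 / (60 - 7.5) = 80.9524°C.
Then 80.9524 × 1.8 + 491.67 = 637.38°R.

637.38°R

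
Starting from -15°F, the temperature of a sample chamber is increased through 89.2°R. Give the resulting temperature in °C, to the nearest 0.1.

Initial temperature in Celsius: (-15 - 32) × 5/9 = -26.1111°C.
The 89.2°R change is an interval, so only the factor 5/9 applies: +89.2 × 5/9 = +49.5556°C.
Final Celsius temperature: -26.1111 + 49.5556 = 23.4444°C.

23.4°C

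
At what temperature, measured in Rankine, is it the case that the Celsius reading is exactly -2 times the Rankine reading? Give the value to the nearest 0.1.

106.9°R

Let R be the Rankine reading. The Celsius reading is C = 5/9·R - 273.15.
Require C = -2·R: 5/9·R - 273.15 = -2·R.
(23/9)·R = 273.15  ⇒  R = 106.9.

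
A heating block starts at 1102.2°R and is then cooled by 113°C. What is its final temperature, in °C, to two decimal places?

226.18°C

Initial temperature in Celsius: (1102.2 - 491.67) × 5/9 = 339.1833°C.
Final Celsius temperature: 339.1833 - 113.0000 = 226.1833°C.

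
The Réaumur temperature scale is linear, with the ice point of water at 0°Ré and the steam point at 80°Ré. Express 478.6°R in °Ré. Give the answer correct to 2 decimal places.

-5.81°Ré

First in Celsius: (478.6 - 491.67) × 5/9 = -7.2611°C.
Linearly onto the Réaumur scale: 0 + (-7.2611 / 100) × (80 - 0) = -5.81°Ré.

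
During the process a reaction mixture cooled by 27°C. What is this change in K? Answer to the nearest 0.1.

Celsius and kelvin degrees are the same size, so the interval is unchanged: 27.0.

27.0 K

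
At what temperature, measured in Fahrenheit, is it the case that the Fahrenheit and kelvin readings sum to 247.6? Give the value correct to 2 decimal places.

-5.00°F

Let F be the Fahrenheit reading. The kelvin reading is K = 5/9·F + 255.372.
Require F + K = 247.6: (14/9)·F + 255.372 = 247.6.
F = (247.6 - 255.372) / (14/9) = -5.00.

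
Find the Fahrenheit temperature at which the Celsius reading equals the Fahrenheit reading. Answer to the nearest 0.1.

-40.0°F

Let F be the Fahrenheit reading. The Celsius reading is C = 5/9·F - 17.7778.
Set C = F: 5/9·F - 17.7778 = F.
(-4/9)·F = 17.7778  ⇒  F = -40.0.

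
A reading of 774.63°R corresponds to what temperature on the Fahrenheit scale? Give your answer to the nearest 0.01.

314.96°F

In Celsius: (774.63 - 491.67) × 5/9 = 157.2000°C.
In Fahrenheit: 157.2000 × 1.8 + 32 = 314.96°F.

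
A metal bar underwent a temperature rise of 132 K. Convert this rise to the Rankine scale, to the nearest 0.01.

237.60°R

An interval of 1 K corresponds to 1.8°R.
132 × 1.8 = 237.60.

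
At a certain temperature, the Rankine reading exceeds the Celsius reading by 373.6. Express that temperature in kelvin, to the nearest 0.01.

Let x be the Rankine reading; then the Celsius reading is 5/9·x - 273.15.
(5/9·x - 273.15) - x = -373.6  ⇒  (-4/9)·x = -100.45  ⇒  x = 226.0125°R.
In Celsius: (226.0125 - 491.67) × 5/9 = -147.5875°C.
In kelvin: -147.5875 + 273.15 = 125.56 K.

125.56 K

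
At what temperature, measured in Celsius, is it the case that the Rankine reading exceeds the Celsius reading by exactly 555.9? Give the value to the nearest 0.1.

Let C be the Celsius reading. The Rankine reading is R = 1.8·C + 491.67.
Require R - C = 555.9: (0.8)·C + 491.67 = 555.9.
C = (555.9 - 491.67) / (0.8) = 80.3.

80.3°C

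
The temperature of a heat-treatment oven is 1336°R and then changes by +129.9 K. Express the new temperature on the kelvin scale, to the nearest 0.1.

872.1 K

Initial temperature in Celsius: (1336 - 491.67) × 5/9 = 469.0722°C.
The 129.9 K change is an interval; Kelvin and Celsius degrees are the same size, so ΔC = +129.9°C.
Final Celsius temperature: 469.0722 + 129.9000 = 598.9722°C.
In kelvin: 598.9722 + 273.15 = 872.1 K.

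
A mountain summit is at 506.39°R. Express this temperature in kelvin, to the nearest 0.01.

In Celsius: (506.39 - 491.67) × 5/9 = 8.1778°C.
In kelvin: 8.1778 + 273.15 = 281.33 K.

281.33 K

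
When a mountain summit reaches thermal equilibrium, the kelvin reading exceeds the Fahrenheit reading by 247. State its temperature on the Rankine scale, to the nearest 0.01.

Let x be the Fahrenheit reading; then the kelvin reading is 5/9·x + 255.372.
(5/9·x + 255.372) - x = 247  ⇒  (-4/9)·x = -8.37222  ⇒  x = 18.8375°F.
In Celsius: (18.8375 - 32) × 5/9 = -7.3125°C.
In Rankine: -7.3125 × 1.8 + 491.67 = 478.51°R.

478.51°R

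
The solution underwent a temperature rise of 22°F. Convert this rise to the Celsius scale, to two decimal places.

Only the scale ratio 5/9 matters for a change in temperature.
22 × 5/9 = 12.22.

12.22°C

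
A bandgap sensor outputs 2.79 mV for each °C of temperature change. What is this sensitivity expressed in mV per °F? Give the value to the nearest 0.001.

1.550 mV per °F

Since only a temperature interval is involved, the additive offset between the scales drops out.
A change of 1°F is a change of 5/9°C, so per °F the value is 2.79 × 5/9 = 1.550.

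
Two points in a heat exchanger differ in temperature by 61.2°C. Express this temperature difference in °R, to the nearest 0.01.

110.16°R

Only the scale ratio 1.8 matters for a change in temperature.
61.2 × 1.8 = 110.16.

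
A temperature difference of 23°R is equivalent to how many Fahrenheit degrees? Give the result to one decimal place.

Rankine and Fahrenheit degrees are the same size, so the interval is unchanged: 23.0.

23.0°F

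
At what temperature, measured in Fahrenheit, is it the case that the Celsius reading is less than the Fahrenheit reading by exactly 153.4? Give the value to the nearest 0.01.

305.15°F

Let F be the Fahrenheit reading. The Celsius reading is C = 5/9·F - 17.7778.
Require C - F = -153.4: (-4/9)·F - 17.7778 = -153.4.
F = (-153.4 + 17.7778) / (-4/9) = 305.15.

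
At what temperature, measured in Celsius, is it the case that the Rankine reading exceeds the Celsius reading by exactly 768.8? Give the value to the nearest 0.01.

Let C be the Celsius reading. The Rankine reading is R = 1.8·C + 491.67.
Require R - C = 768.8: (0.8)·C + 491.67 = 768.8.
C = (768.8 - 491.67) / (0.8) = 346.41.

346.41°C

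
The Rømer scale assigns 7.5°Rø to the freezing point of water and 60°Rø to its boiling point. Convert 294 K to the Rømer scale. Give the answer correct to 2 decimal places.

18.45°Rø

First in Celsius: 294 - 273.15 = 20.8500°C.
Linearly onto the Rømer scale: 7.5 + (20.8500 / 100) × (60 - 7.5) = 18.45°Rø.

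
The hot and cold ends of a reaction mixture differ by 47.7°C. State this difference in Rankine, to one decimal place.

85.9°R

For a temperature interval the offset drops out; only the factor 1.8 applies.
47.7 × 1.8 = 85.9.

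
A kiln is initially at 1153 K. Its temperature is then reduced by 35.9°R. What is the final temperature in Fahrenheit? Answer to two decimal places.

1579.83°F

Initial temperature in Celsius: 1153 - 273.15 = 879.8500°C.
The 35.9°R change is an interval, so only the factor 5/9 applies: -35.9 × 5/9 = -19.9444°C.
Final Celsius temperature: 879.8500 - 19.9444 = 859.9056°C.
In Fahrenheit: 859.9056 × 1.8 + 32 = 1579.83°F.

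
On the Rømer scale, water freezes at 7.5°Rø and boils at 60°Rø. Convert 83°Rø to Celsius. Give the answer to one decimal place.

Linear interpolation between the fixed points: C = (83 - 7.5) × 100 / (60 - 7.5) = 143.8095°C.

143.8°C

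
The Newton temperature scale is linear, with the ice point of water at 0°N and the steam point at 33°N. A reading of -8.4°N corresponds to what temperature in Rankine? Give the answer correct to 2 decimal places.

445.85°R

Linear interpolation between the fixed points: C = (-8.4 - 0) × 100 / (33 - 0) = -25.4545°C.
Then -25.4545 × 1.8 + 491.67 = 445.85°R.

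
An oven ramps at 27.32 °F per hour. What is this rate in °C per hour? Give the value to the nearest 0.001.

Since only a temperature interval is involved, the additive offset between the scales drops out.
A change of 1°F is a change of 5/9°C, so 27.32 × 5/9 = 15.178.

15.178 °C/hour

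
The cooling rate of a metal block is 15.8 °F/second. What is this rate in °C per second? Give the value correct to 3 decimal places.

8.778 °C/second

Since only a temperature interval is involved, the additive offset between the scales drops out.
A change of 1°F is a change of 5/9°C, so 15.8 × 5/9 = 8.778.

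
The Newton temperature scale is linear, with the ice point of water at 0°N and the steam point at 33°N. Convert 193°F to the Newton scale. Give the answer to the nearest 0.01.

First in Celsius: (193 - 32) × 5/9 = 89.4444°C.
Linearly onto the Newton scale: 0 + (89.4444 / 100) × (33 - 0) = 29.52°N.

29.52°N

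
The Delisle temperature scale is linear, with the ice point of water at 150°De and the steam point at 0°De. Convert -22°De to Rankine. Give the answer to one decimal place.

698.1°R

Linear interpolation between the fixed points: C = (-22 - 150) × 100 / (0 - 150) = 114.6667°C.
Then 114.6667 × 1.8 + 491.67 = 698.1°R.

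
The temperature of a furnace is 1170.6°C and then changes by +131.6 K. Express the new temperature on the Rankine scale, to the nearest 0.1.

2835.6°R

The 131.6 K change is an interval; Kelvin and Celsius degrees are the same size, so ΔC = +131.6°C.
Final Celsius temperature: 1170.6000 + 131.6000 = 1302.2000°C.
In Rankine: 1302.2000 × 1.8 + 491.67 = 2835.6°R.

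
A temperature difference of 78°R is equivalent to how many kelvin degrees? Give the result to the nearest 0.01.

43.33 K

Only the scale ratio 5/9 matters for a change in temperature.
78 × 5/9 = 43.33.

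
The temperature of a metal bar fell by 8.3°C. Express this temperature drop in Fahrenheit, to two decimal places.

For a temperature interval the offset drops out; only the factor 1.8 applies.
8.3 × 1.8 = 14.94.

14.94°F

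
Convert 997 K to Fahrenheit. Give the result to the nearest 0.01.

1334.93°F

In Celsius: 997 - 273.15 = 723.8500°C.
In Fahrenheit: 723.8500 × 1.8 + 32 = 1334.93°F.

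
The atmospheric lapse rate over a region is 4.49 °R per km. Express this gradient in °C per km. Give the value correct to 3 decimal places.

The quantity depends on a temperature interval, so only the ratio of degree sizes applies; the offset between the scales is irrelevant.
A change of 1°R is a change of 5/9°C, so 4.49 × 5/9 = 2.494.

2.494 °C/km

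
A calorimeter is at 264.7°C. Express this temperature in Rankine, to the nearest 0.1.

968.1°R

In Rankine: 264.7000 × 1.8 + 491.67 = 968.1°R.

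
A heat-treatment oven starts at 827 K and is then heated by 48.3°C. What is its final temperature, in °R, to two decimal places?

Initial temperature in Celsius: 827 - 273.15 = 553.8500°C.
Final Celsius temperature: 553.8500 + 48.3000 = 602.1500°C.
In Rankine: 602.1500 × 1.8 + 491.67 = 1575.54°R.

1575.54°R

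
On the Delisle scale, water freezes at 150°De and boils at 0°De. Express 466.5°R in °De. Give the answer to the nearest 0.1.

171.0°De

First in Celsius: (466.5 - 491.67) × 5/9 = -13.9833°C.
Linearly onto the Delisle scale: 150 + (-13.9833 / 100) × (0 - 150) = 171.0°De.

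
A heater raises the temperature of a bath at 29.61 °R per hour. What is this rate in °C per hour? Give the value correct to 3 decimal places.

The quantity depends on a temperature interval, so only the ratio of degree sizes applies; the offset between the scales is irrelevant.
A change of 1°R is a change of 5/9°C, so 29.61 × 5/9 = 16.450.

16.450 °C/hour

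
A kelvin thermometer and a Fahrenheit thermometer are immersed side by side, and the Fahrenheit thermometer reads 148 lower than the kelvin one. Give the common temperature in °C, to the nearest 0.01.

Let x be the kelvin reading; then the Fahrenheit reading is 1.8·x - 459.67.
(1.8·x - 459.67) - x = -148  ⇒  (0.8)·x = 311.67  ⇒  x = 389.5875 K.
In Celsius: 389.5875 - 273.15 = 116.44°C.

116.44°C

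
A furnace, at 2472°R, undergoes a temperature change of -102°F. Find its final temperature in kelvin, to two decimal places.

1316.67 K

Initial temperature in Celsius: (2472 - 491.67) × 5/9 = 1100.1833°C.
The 102°F change is an interval, so only the factor 5/9 applies: -102 × 5/9 = -56.6667°C.
Final Celsius temperature: 1100.1833 - 56.6667 = 1043.5167°C.
In kelvin: 1043.5167 + 273.15 = 1316.67 K.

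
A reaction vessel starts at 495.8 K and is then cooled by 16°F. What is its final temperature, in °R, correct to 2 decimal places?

Initial temperature in Celsius: 495.8 - 273.15 = 222.6500°C.
The 16°F change is an interval, so only the factor 5/9 applies: -16 × 5/9 = -8.8889°C.
Final Celsius temperature: 222.6500 - 8.8889 = 213.7611°C.
In Rankine: 213.7611 × 1.8 + 491.67 = 876.44°R.

876.44°R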